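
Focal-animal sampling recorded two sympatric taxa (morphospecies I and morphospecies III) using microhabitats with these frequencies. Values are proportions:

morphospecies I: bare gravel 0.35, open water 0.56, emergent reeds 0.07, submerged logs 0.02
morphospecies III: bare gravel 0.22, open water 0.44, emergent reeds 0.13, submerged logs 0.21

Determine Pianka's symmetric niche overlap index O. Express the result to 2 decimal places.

0.92

Σ p₁ᵢp₂ᵢ = 0.0770 + 0.2464 + 0.0091 + 0.0042 = 0.3367
Σp_1ᵢ² = 0.35² + 0.56² + 0.07² + 0.02² = 0.1225 + 0.3136 + 0.0049 + 0.0004 = 0.4414
Σp_2ᵢ² = 0.22² + 0.44² + 0.13² + 0.21² = 0.0484 + 0.1936 + 0.0169 + 0.0441 = 0.3030
O = 0.3367 / √(0.4414 × 0.3030) = 0.3367 / 0.36571 = 0.9207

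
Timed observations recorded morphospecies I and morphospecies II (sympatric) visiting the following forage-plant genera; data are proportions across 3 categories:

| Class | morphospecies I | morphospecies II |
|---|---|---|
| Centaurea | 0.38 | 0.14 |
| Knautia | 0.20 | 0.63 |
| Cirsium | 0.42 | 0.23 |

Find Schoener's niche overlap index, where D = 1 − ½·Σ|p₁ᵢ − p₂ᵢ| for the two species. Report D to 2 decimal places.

0.57

Σ|p₁ᵢ − p₂ᵢ| = 0.24 + 0.43 + 0.19 = 0.86
D = 1 − ½ × 0.86 = 1 − 0.430 = 0.5700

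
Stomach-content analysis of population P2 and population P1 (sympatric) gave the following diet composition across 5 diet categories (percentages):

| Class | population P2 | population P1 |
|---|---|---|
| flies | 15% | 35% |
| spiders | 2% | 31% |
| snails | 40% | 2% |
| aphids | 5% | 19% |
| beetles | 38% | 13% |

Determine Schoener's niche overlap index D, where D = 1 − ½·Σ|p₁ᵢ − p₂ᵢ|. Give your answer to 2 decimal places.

0.37

Convert percentages to proportions (divide by 100).
Σ|p₁ᵢ − p₂ᵢ| = 0.20 + 0.29 + 0.38 + 0.14 + 0.25 = 1.26
D = 1 − ½ × 1.26 = 1 − 0.630 = 0.3700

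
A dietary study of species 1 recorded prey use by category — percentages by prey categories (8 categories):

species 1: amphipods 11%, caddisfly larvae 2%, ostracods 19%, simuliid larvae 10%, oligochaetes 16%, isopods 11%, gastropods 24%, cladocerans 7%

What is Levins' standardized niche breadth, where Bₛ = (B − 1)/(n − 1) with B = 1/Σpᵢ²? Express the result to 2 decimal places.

Convert percentages to proportions (divide by 100).
Σpᵢ² = 0.11² + 0.02² + 0.19² + 0.10² + 0.16² + 0.11² + 0.24² + 0.07² = 0.0121 + 0.0004 + 0.0361 + 0.0100 + 0.0256 + 0.0121 + 0.0576 + 0.0049 = 0.1588
B = 1 / 0.1588 = 6.2972
Bₛ = (B − 1)/(n − 1) = (6.2972 − 1)/(8 − 1) = 5.2972/7 = 0.7567

0.76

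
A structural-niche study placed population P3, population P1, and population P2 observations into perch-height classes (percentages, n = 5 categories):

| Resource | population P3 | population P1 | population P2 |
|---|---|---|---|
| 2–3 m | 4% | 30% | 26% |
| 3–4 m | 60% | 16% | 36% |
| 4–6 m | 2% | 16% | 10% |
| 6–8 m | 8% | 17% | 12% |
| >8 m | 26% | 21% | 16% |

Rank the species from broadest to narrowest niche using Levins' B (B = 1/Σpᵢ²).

population P1 > population P2 > population P3

Convert percentages to proportions (divide by 100).
Σp_P3ᵢ² = 0.04² + 0.60² + 0.02² + 0.08² + 0.26² = 0.0016 + 0.3600 + 0.0004 + 0.0064 + 0.0676 = 0.4360
B_P3 = 1 / 0.4360 = 2.2936
Σp_P1ᵢ² = 0.30² + 0.16² + 0.16² + 0.17² + 0.21² = 0.0900 + 0.0256 + 0.0256 + 0.0289 + 0.0441 = 0.2142
B_P1 = 1 / 0.2142 = 4.6685
Σp_P2ᵢ² = 0.26² + 0.36² + 0.10² + 0.12² + 0.16² = 0.0676 + 0.1296 + 0.0100 + 0.0144 + 0.0256 = 0.2472
B_P2 = 1 / 0.2472 = 4.0453
Ranking by B (broadest → narrowest): population P1 (4.67) > population P2 (4.05) > population P3 (2.29)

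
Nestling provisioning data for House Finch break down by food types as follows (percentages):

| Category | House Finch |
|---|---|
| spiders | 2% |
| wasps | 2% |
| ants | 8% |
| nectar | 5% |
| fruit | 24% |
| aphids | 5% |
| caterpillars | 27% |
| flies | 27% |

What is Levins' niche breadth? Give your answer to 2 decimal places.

Convert percentages to proportions (divide by 100).
Σpᵢ² = 0.02² + 0.02² + 0.08² + 0.05² + 0.24² + 0.05² + 0.27² + 0.27² = 0.0004 + 0.0004 + 0.0064 + 0.0025 + 0.0576 + 0.0025 + 0.0729 + 0.0729 = 0.2156
B = 1 / 0.2156 = 4.6382

4.64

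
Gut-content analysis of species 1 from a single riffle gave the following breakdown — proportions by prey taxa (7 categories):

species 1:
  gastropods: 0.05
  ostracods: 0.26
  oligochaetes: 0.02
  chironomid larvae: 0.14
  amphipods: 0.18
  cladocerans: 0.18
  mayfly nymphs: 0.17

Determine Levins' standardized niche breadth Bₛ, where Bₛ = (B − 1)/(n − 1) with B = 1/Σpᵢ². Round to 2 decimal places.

Σpᵢ² = 0.05² + 0.26² + 0.02² + 0.14² + 0.18² + 0.18² + 0.17² = 0.0025 + 0.0676 + 0.0004 + 0.0196 + 0.0324 + 0.0324 + 0.0289 = 0.1838
B = 1 / 0.1838 = 5.4407
Bₛ = (B − 1)/(n − 1) = (5.4407 − 1)/(7 − 1) = 4.4407/6 = 0.7401

0.74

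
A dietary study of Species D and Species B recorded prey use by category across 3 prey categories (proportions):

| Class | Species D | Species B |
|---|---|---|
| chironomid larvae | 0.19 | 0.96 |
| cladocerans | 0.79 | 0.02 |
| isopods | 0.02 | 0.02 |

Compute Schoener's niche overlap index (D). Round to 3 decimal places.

Σ|p₁ᵢ − p₂ᵢ| = 0.77 + 0.77 + 0.00 = 1.54
D = 1 − ½ × 1.54 = 1 − 0.770 = 0.23000

0.230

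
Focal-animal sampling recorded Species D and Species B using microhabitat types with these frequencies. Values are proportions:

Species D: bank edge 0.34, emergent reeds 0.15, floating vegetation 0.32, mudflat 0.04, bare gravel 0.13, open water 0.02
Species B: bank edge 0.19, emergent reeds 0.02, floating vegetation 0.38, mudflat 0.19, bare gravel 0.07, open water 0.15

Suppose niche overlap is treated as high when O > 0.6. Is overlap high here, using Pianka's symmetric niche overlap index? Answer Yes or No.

Σ p₁ᵢp₂ᵢ = 0.0646 + 0.0030 + 0.1216 + 0.0076 + 0.0091 + 0.0030 = 0.2089
Σp_1ᵢ² = 0.34² + 0.15² + 0.32² + 0.04² + 0.13² + 0.02² = 0.1156 + 0.0225 + 0.1024 + 0.0016 + 0.0169 + 0.0004 = 0.2594
Σp_2ᵢ² = 0.19² + 0.02² + 0.38² + 0.19² + 0.07² + 0.15² = 0.0361 + 0.0004 + 0.1444 + 0.0361 + 0.0049 + 0.0225 = 0.2444
O = 0.2089 / √(0.2594 × 0.2444) = 0.2089 / 0.25179 = 0.8297
O = 0.8297 > 0.6 → Yes.

Yes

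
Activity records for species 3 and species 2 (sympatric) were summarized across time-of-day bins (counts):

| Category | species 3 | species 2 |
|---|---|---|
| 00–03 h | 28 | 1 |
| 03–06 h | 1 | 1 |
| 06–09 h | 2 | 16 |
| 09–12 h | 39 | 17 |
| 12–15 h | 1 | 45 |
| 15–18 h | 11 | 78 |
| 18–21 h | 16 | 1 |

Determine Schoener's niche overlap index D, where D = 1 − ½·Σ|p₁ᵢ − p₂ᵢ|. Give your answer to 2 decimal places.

Proportions for species 3 (n=98): 28/98=0.2857, 1/98=0.0102, 2/98=0.0204, 39/98=0.3980, 1/98=0.0102, 11/98=0.1122, 16/98=0.1633
Proportions for species 2 (n=159): 1/159=0.0063, 1/159=0.0063, 16/159=0.1006, 17/159=0.1069, 45/159=0.2830, 78/159=0.4906, 1/159=0.0063
Σ|p₁ᵢ − p₂ᵢ| = 0.2794 + 0.0039 + 0.0802 + 0.2911 + 0.2728 + 0.3784 + 0.1570 = 1.4628
D = 1 − ½ × 1.4628 = 1 − 0.73140 = 0.26860

0.27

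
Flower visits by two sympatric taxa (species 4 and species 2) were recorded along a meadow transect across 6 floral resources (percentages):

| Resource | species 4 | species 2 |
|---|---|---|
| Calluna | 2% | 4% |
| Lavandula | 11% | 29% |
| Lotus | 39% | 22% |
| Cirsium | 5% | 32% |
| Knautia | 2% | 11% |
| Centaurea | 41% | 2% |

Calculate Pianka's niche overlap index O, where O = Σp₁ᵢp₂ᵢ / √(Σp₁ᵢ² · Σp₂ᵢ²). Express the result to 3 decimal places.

0.501

Convert percentages to proportions (divide by 100).
Σ p₁ᵢp₂ᵢ = 0.0008 + 0.0319 + 0.0858 + 0.0160 + 0.0022 + 0.0082 = 0.1449
Σp_1ᵢ² = 0.02² + 0.11² + 0.39² + 0.05² + 0.02² + 0.41² = 0.0004 + 0.0121 + 0.1521 + 0.0025 + 0.0004 + 0.1681 = 0.3356
Σp_2ᵢ² = 0.04² + 0.29² + 0.22² + 0.32² + 0.11² + 0.02² = 0.0016 + 0.0841 + 0.0484 + 0.1024 + 0.0121 + 0.0004 = 0.2490
O = 0.1449 / √(0.3356 × 0.2490) = 0.1449 / 0.289075 = 0.50125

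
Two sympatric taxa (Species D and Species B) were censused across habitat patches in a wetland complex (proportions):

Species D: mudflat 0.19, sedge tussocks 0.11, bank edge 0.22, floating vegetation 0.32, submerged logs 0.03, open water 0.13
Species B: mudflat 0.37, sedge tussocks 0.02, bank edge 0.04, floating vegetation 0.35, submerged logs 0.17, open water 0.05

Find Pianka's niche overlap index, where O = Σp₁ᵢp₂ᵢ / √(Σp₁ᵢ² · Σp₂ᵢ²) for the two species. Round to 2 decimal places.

0.81

Σ p₁ᵢp₂ᵢ = 0.0703 + 0.0022 + 0.0088 + 0.1120 + 0.0051 + 0.0065 = 0.2049
Σp_1ᵢ² = 0.19² + 0.11² + 0.22² + 0.32² + 0.03² + 0.13² = 0.0361 + 0.0121 + 0.0484 + 0.1024 + 0.0009 + 0.0169 = 0.2168
Σp_2ᵢ² = 0.37² + 0.02² + 0.04² + 0.35² + 0.17² + 0.05² = 0.1369 + 0.0004 + 0.0016 + 0.1225 + 0.0289 + 0.0025 = 0.2928
O = 0.2049 / √(0.2168 × 0.2928) = 0.2049 / 0.25195 = 0.8133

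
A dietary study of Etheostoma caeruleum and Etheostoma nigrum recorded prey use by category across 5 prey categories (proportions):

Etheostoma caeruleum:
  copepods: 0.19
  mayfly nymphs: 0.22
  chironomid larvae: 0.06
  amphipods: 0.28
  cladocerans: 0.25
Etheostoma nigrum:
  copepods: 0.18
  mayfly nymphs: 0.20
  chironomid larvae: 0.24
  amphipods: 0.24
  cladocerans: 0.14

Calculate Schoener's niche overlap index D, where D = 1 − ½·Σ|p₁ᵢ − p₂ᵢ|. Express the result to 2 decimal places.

0.82

Σ|p₁ᵢ − p₂ᵢ| = 0.01 + 0.02 + 0.18 + 0.04 + 0.11 = 0.36
D = 1 − ½ × 0.36 = 1 − 0.180 = 0.8200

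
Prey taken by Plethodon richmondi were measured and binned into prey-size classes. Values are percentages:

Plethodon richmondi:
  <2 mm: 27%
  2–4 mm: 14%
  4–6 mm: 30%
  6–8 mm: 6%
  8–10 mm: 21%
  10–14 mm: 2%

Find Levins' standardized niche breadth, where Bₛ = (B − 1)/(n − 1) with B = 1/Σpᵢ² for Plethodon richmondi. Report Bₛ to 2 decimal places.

0.67

Convert percentages to proportions (divide by 100).
Σpᵢ² = 0.27² + 0.14² + 0.30² + 0.06² + 0.21² + 0.02² = 0.0729 + 0.0196 + 0.0900 + 0.0036 + 0.0441 + 0.0004 = 0.2306
B = 1 / 0.2306 = 4.3365
Bₛ = (B − 1)/(n − 1) = (4.3365 − 1)/(6 − 1) = 3.3365/5 = 0.6673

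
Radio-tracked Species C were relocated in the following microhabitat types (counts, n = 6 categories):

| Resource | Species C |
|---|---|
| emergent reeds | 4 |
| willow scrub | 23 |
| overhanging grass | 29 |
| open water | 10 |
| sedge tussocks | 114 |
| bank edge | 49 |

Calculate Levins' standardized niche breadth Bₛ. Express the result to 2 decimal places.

0.42

Proportions for Species C (n=229): 4/229=0.0175, 23/229=0.1004, 29/229=0.1266, 10/229=0.0437, 114/229=0.4978, 49/229=0.2140
Σpᵢ² = 0.0175² + 0.1004² + 0.1266² + 0.0437² + 0.4978² + 0.2140² = 0.000306 + 0.010080 + 0.016028 + 0.001910 + 0.247805 + 0.045796 = 0.321925
B = 1 / 0.321925 = 3.1063
Bₛ = (B − 1)/(n − 1) = (3.1063 − 1)/(6 − 1) = 2.1063/5 = 0.4213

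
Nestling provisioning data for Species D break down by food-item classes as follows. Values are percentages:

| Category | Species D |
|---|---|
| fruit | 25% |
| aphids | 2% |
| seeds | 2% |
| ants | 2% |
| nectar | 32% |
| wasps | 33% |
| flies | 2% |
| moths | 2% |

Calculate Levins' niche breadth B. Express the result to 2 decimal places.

3.63

Convert percentages to proportions (divide by 100).
Σpᵢ² = 0.25² + 0.02² + 0.02² + 0.02² + 0.32² + 0.33² + 0.02² + 0.02² = 0.0625 + 0.0004 + 0.0004 + 0.0004 + 0.1024 + 0.1089 + 0.0004 + 0.0004 = 0.2758
B = 1 / 0.2758 = 3.6258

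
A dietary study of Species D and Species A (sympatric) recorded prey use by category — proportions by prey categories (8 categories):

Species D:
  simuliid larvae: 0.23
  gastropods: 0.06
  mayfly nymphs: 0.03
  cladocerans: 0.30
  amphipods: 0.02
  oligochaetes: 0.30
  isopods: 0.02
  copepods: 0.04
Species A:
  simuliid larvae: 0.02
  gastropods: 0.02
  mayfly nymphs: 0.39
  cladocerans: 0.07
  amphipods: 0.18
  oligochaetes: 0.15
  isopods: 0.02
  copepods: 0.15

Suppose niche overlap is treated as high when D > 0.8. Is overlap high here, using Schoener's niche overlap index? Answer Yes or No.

Σ|p₁ᵢ − p₂ᵢ| = 0.21 + 0.04 + 0.36 + 0.23 + 0.16 + 0.15 + 0.00 + 0.11 = 1.26
D = 1 − ½ × 1.26 = 1 − 0.630 = 0.3700
D = 0.3700 < 0.8 → No.

No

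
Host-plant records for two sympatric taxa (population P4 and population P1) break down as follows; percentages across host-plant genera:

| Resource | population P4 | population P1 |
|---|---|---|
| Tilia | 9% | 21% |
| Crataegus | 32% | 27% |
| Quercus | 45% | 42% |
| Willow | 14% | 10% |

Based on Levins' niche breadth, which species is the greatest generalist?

population P1

Convert percentages to proportions (divide by 100).
Σp_P4ᵢ² = 0.09² + 0.32² + 0.45² + 0.14² = 0.0081 + 0.1024 + 0.2025 + 0.0196 = 0.3326
B_P4 = 1 / 0.3326 = 3.0066
Σp_P1ᵢ² = 0.21² + 0.27² + 0.42² + 0.10² = 0.0441 + 0.0729 + 0.1764 + 0.0100 = 0.3034
B_P1 = 1 / 0.3034 = 3.2960
Highest B → broadest niche (most generalist): population P1 (B = 3.30).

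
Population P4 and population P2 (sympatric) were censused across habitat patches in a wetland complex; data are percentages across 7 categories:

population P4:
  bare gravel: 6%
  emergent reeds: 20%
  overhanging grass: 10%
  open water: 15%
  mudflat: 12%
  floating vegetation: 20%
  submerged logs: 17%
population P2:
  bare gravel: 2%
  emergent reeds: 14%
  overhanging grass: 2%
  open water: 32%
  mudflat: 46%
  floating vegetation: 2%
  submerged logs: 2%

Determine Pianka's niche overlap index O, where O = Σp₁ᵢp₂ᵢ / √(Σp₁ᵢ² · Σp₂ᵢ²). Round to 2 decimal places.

0.61

Convert percentages to proportions (divide by 100).
Σ p₁ᵢp₂ᵢ = 0.0012 + 0.0280 + 0.0020 + 0.0480 + 0.0552 + 0.0040 + 0.0034 = 0.1418
Σp_1ᵢ² = 0.06² + 0.20² + 0.10² + 0.15² + 0.12² + 0.20² + 0.17² = 0.0036 + 0.0400 + 0.0100 + 0.0225 + 0.0144 + 0.0400 + 0.0289 = 0.1594
Σp_2ᵢ² = 0.02² + 0.14² + 0.02² + 0.32² + 0.46² + 0.02² + 0.02² = 0.0004 + 0.0196 + 0.0004 + 0.1024 + 0.2116 + 0.0004 + 0.0004 = 0.3352
O = 0.1418 / √(0.1594 × 0.3352) = 0.1418 / 0.23115 = 0.6135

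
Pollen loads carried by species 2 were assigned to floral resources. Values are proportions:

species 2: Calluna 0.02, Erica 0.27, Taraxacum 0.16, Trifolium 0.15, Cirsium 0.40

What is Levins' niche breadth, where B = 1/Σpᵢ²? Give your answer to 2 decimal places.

Σpᵢ² = 0.02² + 0.27² + 0.16² + 0.15² + 0.40² = 0.0004 + 0.0729 + 0.0256 + 0.0225 + 0.1600 = 0.2814
B = 1 / 0.2814 = 3.5537

3.55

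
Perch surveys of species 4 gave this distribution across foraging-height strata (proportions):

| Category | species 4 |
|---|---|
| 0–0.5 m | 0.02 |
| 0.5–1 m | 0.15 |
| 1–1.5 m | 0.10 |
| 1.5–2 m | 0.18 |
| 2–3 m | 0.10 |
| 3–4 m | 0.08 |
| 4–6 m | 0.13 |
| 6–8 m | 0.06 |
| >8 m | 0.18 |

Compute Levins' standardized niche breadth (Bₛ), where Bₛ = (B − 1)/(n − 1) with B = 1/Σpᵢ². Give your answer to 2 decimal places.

Σpᵢ² = 0.02² + 0.15² + 0.10² + 0.18² + 0.10² + 0.08² + 0.13² + 0.06² + 0.18² = 0.0004 + 0.0225 + 0.0100 + 0.0324 + 0.0100 + 0.0064 + 0.0169 + 0.0036 + 0.0324 = 0.1346
B = 1 / 0.1346 = 7.4294
Bₛ = (B − 1)/(n − 1) = (7.4294 − 1)/(9 − 1) = 6.4294/8 = 0.8037

0.80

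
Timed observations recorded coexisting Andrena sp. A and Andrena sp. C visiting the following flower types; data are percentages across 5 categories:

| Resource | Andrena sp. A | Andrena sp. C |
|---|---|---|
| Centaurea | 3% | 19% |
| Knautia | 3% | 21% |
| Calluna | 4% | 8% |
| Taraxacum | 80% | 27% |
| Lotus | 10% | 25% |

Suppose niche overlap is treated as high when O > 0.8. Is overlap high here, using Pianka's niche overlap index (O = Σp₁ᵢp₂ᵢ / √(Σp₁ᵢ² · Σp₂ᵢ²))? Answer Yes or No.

Convert percentages to proportions (divide by 100).
Σ p₁ᵢp₂ᵢ = 0.0057 + 0.0063 + 0.0032 + 0.2160 + 0.0250 = 0.2562
Σp_1ᵢ² = 0.03² + 0.03² + 0.04² + 0.80² + 0.10² = 0.0009 + 0.0009 + 0.0016 + 0.6400 + 0.0100 = 0.6534
Σp_2ᵢ² = 0.19² + 0.21² + 0.08² + 0.27² + 0.25² = 0.0361 + 0.0441 + 0.0064 + 0.0729 + 0.0625 = 0.2220
O = 0.2562 / √(0.6534 × 0.2220) = 0.2562 / 0.38086 = 0.6727
O = 0.6727 < 0.8 → No.

No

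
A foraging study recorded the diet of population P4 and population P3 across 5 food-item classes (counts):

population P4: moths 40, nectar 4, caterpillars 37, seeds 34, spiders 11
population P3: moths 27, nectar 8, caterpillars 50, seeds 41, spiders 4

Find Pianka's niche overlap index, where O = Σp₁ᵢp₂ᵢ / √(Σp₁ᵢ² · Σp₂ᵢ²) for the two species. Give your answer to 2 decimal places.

Proportions for population P4 (n=126): 40/126=0.3175, 4/126=0.0317, 37/126=0.2937, 34/126=0.2698, 11/126=0.0873
Proportions for population P3 (n=130): 27/130=0.2077, 8/130=0.0615, 50/130=0.3846, 41/130=0.3154, 4/130=0.0308
Σ p₁ᵢp₂ᵢ = 0.065945 + 0.001950 + 0.112957 + 0.085095 + 0.002689 = 0.268636
Σp_1ᵢ² = 0.3175² + 0.0317² + 0.2937² + 0.2698² + 0.0873² = 0.100806 + 0.001005 + 0.086260 + 0.072792 + 0.007621 = 0.268484
Σp_2ᵢ² = 0.2077² + 0.0615² + 0.3846² + 0.3154² + 0.0308² = 0.043139 + 0.003782 + 0.147917 + 0.099477 + 0.000949 = 0.295264
O = 0.268636 / √(0.268484 × 0.295264) = 0.268636 / 0.2815558 = 0.9541

0.95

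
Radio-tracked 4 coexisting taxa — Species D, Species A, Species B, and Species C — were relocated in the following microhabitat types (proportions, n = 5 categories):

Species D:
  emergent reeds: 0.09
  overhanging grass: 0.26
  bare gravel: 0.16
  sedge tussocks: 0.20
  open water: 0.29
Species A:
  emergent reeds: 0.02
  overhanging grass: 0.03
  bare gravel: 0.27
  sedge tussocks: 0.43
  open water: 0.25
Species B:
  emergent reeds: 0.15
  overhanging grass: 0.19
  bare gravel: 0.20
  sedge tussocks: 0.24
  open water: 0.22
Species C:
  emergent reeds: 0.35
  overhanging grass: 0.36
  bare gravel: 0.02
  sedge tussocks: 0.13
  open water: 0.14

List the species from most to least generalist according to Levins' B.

Σp_Dᵢ² = 0.09² + 0.26² + 0.16² + 0.20² + 0.29² = 0.0081 + 0.0676 + 0.0256 + 0.0400 + 0.0841 = 0.2254
B_D = 1 / 0.2254 = 4.4366
Σp_Aᵢ² = 0.02² + 0.03² + 0.27² + 0.43² + 0.25² = 0.0004 + 0.0009 + 0.0729 + 0.1849 + 0.0625 = 0.3216
B_A = 1 / 0.3216 = 3.1095
Σp_Bᵢ² = 0.15² + 0.19² + 0.20² + 0.24² + 0.22² = 0.0225 + 0.0361 + 0.0400 + 0.0576 + 0.0484 = 0.2046
B_B = 1 / 0.2046 = 4.8876
Σp_Cᵢ² = 0.35² + 0.36² + 0.02² + 0.13² + 0.14² = 0.1225 + 0.1296 + 0.0004 + 0.0169 + 0.0196 = 0.2890
B_C = 1 / 0.2890 = 3.4602
Ranking by B (broadest → narrowest): Species B (4.89) > Species D (4.44) > Species C (3.46) > Species A (3.11)

Species B > Species D > Species C > Species A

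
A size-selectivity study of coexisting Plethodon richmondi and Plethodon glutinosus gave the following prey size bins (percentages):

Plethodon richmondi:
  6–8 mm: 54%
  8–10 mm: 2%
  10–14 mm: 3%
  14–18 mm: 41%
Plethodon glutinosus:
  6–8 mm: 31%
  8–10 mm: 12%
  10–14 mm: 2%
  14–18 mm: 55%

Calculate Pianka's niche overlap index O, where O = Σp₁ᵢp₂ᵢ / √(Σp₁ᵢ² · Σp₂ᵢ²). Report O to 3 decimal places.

Convert percentages to proportions (divide by 100).
Σ p₁ᵢp₂ᵢ = 0.1674 + 0.0024 + 0.0006 + 0.2255 = 0.3959
Σp_1ᵢ² = 0.54² + 0.02² + 0.03² + 0.41² = 0.2916 + 0.0004 + 0.0009 + 0.1681 = 0.4610
Σp_2ᵢ² = 0.31² + 0.12² + 0.02² + 0.55² = 0.0961 + 0.0144 + 0.0004 + 0.3025 = 0.4134
O = 0.3959 / √(0.4610 × 0.4134) = 0.3959 / 0.436552 = 0.90688

0.907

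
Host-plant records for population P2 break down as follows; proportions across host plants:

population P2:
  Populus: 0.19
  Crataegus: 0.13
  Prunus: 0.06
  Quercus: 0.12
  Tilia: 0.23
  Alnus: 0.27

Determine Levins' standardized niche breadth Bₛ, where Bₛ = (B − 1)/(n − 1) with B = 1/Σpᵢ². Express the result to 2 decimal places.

Σpᵢ² = 0.19² + 0.13² + 0.06² + 0.12² + 0.23² + 0.27² = 0.0361 + 0.0169 + 0.0036 + 0.0144 + 0.0529 + 0.0729 = 0.1968
B = 1 / 0.1968 = 5.0813
Bₛ = (B − 1)/(n − 1) = (5.0813 − 1)/(6 − 1) = 4.0813/5 = 0.8163

0.82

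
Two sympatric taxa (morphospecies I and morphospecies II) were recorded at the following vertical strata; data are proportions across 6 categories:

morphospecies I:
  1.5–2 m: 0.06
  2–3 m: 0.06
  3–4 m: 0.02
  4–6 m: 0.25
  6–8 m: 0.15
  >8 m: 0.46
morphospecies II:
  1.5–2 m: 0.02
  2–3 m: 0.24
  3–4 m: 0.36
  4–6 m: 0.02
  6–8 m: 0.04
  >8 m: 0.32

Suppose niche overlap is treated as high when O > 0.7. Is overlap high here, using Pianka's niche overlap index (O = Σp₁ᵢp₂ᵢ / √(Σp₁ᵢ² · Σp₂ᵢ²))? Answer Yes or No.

No

Σ p₁ᵢp₂ᵢ = 0.0012 + 0.0144 + 0.0072 + 0.0050 + 0.0060 + 0.1472 = 0.1810
Σp_1ᵢ² = 0.06² + 0.06² + 0.02² + 0.25² + 0.15² + 0.46² = 0.0036 + 0.0036 + 0.0004 + 0.0625 + 0.0225 + 0.2116 = 0.3042
Σp_2ᵢ² = 0.02² + 0.24² + 0.36² + 0.02² + 0.04² + 0.32² = 0.0004 + 0.0576 + 0.1296 + 0.0004 + 0.0016 + 0.1024 = 0.2920
O = 0.1810 / √(0.3042 × 0.2920) = 0.1810 / 0.29804 = 0.6073
O = 0.6073 < 0.7 → No.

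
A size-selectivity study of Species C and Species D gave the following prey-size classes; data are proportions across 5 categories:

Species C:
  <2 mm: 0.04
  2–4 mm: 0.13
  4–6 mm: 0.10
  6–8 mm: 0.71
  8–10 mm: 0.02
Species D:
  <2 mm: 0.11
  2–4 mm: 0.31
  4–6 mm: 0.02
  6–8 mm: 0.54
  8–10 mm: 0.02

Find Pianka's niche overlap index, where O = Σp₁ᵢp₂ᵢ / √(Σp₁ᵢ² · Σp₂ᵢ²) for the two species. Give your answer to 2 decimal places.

Σ p₁ᵢp₂ᵢ = 0.0044 + 0.0403 + 0.0020 + 0.3834 + 0.0004 = 0.4305
Σp_1ᵢ² = 0.04² + 0.13² + 0.10² + 0.71² + 0.02² = 0.0016 + 0.0169 + 0.0100 + 0.5041 + 0.0004 = 0.5330
Σp_2ᵢ² = 0.11² + 0.31² + 0.02² + 0.54² + 0.02² = 0.0121 + 0.0961 + 0.0004 + 0.2916 + 0.0004 = 0.4006
O = 0.4305 / √(0.5330 × 0.4006) = 0.4305 / 0.46208 = 0.9317

0.93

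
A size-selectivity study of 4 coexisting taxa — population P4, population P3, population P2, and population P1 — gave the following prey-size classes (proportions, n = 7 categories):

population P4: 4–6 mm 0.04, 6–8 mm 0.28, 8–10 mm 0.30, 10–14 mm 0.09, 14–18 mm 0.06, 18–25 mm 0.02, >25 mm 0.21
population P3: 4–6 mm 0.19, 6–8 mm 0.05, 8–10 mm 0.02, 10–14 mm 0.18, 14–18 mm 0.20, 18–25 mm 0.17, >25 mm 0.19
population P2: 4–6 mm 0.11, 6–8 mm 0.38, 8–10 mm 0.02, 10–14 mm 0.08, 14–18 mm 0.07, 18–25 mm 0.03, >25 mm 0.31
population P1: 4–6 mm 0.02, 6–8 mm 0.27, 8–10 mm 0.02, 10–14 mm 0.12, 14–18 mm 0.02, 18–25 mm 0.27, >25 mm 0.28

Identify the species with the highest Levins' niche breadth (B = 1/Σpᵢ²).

Σp_P4ᵢ² = 0.04² + 0.28² + 0.30² + 0.09² + 0.06² + 0.02² + 0.21² = 0.0016 + 0.0784 + 0.0900 + 0.0081 + 0.0036 + 0.0004 + 0.0441 = 0.2262
B_P4 = 1 / 0.2262 = 4.4209
Σp_P3ᵢ² = 0.19² + 0.05² + 0.02² + 0.18² + 0.20² + 0.17² + 0.19² = 0.0361 + 0.0025 + 0.0004 + 0.0324 + 0.0400 + 0.0289 + 0.0361 = 0.1764
B_P3 = 1 / 0.1764 = 5.6689
Σp_P2ᵢ² = 0.11² + 0.38² + 0.02² + 0.08² + 0.07² + 0.03² + 0.31² = 0.0121 + 0.1444 + 0.0004 + 0.0064 + 0.0049 + 0.0009 + 0.0961 = 0.2652
B_P2 = 1 / 0.2652 = 3.7707
Σp_P1ᵢ² = 0.02² + 0.27² + 0.02² + 0.12² + 0.02² + 0.27² + 0.28² = 0.0004 + 0.0729 + 0.0004 + 0.0144 + 0.0004 + 0.0729 + 0.0784 = 0.2398
B_P1 = 1 / 0.2398 = 4.1701
Highest B → broadest niche (most generalist): population P3 (B = 5.67).

population P3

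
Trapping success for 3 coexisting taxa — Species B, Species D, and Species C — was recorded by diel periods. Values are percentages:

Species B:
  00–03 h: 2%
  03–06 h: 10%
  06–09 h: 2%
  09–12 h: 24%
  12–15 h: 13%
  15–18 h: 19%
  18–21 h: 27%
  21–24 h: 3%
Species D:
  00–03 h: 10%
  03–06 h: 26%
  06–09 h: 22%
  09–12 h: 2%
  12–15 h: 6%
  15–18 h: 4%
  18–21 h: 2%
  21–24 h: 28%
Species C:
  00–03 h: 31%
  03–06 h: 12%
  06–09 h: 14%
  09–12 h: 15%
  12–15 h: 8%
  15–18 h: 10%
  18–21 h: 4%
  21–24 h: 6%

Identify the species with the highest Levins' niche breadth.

Convert percentages to proportions (divide by 100).
Σp_Bᵢ² = 0.02² + 0.10² + 0.02² + 0.24² + 0.13² + 0.19² + 0.27² + 0.03² = 0.0004 + 0.0100 + 0.0004 + 0.0576 + 0.0169 + 0.0361 + 0.0729 + 0.0009 = 0.1952
B_B = 1 / 0.1952 = 5.1230
Σp_Dᵢ² = 0.10² + 0.26² + 0.22² + 0.02² + 0.06² + 0.04² + 0.02² + 0.28² = 0.0100 + 0.0676 + 0.0484 + 0.0004 + 0.0036 + 0.0016 + 0.0004 + 0.0784 = 0.2104
B_D = 1 / 0.2104 = 4.7529
Σp_Cᵢ² = 0.31² + 0.12² + 0.14² + 0.15² + 0.08² + 0.10² + 0.04² + 0.06² = 0.0961 + 0.0144 + 0.0196 + 0.0225 + 0.0064 + 0.0100 + 0.0016 + 0.0036 = 0.1742
B_C = 1 / 0.1742 = 5.7405
Highest B → broadest niche (most generalist): Species C (B = 5.74).

Species C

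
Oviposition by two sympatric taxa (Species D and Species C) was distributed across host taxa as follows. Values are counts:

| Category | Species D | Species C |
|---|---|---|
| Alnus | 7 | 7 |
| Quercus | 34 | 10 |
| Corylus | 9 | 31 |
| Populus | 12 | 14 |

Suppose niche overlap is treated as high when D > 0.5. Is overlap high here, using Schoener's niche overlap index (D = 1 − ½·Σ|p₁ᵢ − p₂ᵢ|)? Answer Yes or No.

Yes

Proportions for Species D (n=62): 7/62=0.1129, 34/62=0.5484, 9/62=0.1452, 12/62=0.1935
Proportions for Species C (n=62): 7/62=0.1129, 10/62=0.1613, 31/62=0.5000, 14/62=0.2258
Σ|p₁ᵢ − p₂ᵢ| = 0.0000 + 0.3871 + 0.3548 + 0.0323 = 0.7742
D = 1 − ½ × 0.7742 = 1 − 0.38710 = 0.61290
D = 0.61290 > 0.5 → Yes.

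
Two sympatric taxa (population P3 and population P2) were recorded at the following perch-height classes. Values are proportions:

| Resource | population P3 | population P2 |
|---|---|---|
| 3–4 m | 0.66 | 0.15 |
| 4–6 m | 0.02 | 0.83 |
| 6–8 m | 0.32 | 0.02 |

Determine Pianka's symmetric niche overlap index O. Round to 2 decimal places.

0.20

Σ p₁ᵢp₂ᵢ = 0.0990 + 0.0166 + 0.0064 = 0.1220
Σp_1ᵢ² = 0.66² + 0.02² + 0.32² = 0.4356 + 0.0004 + 0.1024 = 0.5384
Σp_2ᵢ² = 0.15² + 0.83² + 0.02² = 0.0225 + 0.6889 + 0.0004 = 0.7118
O = 0.1220 / √(0.5384 × 0.7118) = 0.1220 / 0.61906 = 0.1971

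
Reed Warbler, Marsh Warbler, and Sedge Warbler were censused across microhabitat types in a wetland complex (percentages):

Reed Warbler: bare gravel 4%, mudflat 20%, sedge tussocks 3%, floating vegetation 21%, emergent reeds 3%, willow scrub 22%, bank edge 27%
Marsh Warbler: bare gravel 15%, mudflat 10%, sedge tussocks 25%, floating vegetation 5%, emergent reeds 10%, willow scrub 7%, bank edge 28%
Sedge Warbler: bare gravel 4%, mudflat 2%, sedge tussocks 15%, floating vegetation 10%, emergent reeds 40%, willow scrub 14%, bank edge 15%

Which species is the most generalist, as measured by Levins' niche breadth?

Marsh Warbler

Convert percentages to proportions (divide by 100).
Σp_Reedᵢ² = 0.04² + 0.20² + 0.03² + 0.21² + 0.03² + 0.22² + 0.27² = 0.0016 + 0.0400 + 0.0009 + 0.0441 + 0.0009 + 0.0484 + 0.0729 = 0.2088
B_Reed = 1 / 0.2088 = 4.7893
Σp_Marsᵢ² = 0.15² + 0.10² + 0.25² + 0.05² + 0.10² + 0.07² + 0.28² = 0.0225 + 0.0100 + 0.0625 + 0.0025 + 0.0100 + 0.0049 + 0.0784 = 0.1908
B_Mars = 1 / 0.1908 = 5.2411
Σp_Sedgᵢ² = 0.04² + 0.02² + 0.15² + 0.10² + 0.40² + 0.14² + 0.15² = 0.0016 + 0.0004 + 0.0225 + 0.0100 + 0.1600 + 0.0196 + 0.0225 = 0.2366
B_Sedg = 1 / 0.2366 = 4.2265
Highest B → broadest niche (most generalist): Marsh Warbler (B = 5.24).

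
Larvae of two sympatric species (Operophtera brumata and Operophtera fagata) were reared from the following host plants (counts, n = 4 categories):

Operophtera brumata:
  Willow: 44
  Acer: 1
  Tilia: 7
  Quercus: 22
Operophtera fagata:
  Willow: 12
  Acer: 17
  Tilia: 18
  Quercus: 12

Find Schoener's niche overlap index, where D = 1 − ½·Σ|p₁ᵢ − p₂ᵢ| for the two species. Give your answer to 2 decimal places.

Proportions for Operophtera brumata (n=74): 44/74=0.5946, 1/74=0.0135, 7/74=0.0946, 22/74=0.2973
Proportions for Operophtera fagata (n=59): 12/59=0.2034, 17/59=0.2881, 18/59=0.3051, 12/59=0.2034
Σ|p₁ᵢ − p₂ᵢ| = 0.3912 + 0.2746 + 0.2105 + 0.0939 = 0.9702
D = 1 − ½ × 0.9702 = 1 − 0.48510 = 0.51490

0.51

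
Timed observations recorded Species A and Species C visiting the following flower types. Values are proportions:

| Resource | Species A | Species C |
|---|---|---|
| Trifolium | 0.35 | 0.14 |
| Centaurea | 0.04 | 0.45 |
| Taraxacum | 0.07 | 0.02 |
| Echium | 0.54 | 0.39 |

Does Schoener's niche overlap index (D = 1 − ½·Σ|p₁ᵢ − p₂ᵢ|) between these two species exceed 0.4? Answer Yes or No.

Σ|p₁ᵢ − p₂ᵢ| = 0.21 + 0.41 + 0.05 + 0.15 = 0.82
D = 1 − ½ × 0.82 = 1 − 0.410 = 0.5900
D = 0.5900 > 0.4 → Yes.

Yes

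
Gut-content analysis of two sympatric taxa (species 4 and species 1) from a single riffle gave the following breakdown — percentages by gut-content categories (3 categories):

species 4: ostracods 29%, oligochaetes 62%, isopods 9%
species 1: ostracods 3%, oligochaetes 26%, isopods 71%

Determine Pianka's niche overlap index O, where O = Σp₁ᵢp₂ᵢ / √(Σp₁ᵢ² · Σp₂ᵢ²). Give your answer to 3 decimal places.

Convert percentages to proportions (divide by 100).
Σ p₁ᵢp₂ᵢ = 0.0087 + 0.1612 + 0.0639 = 0.2338
Σp_1ᵢ² = 0.29² + 0.62² + 0.09² = 0.0841 + 0.3844 + 0.0081 = 0.4766
Σp_2ᵢ² = 0.03² + 0.26² + 0.71² = 0.0009 + 0.0676 + 0.5041 = 0.5726
O = 0.2338 / √(0.4766 × 0.5726) = 0.2338 / 0.522399 = 0.44755

0.448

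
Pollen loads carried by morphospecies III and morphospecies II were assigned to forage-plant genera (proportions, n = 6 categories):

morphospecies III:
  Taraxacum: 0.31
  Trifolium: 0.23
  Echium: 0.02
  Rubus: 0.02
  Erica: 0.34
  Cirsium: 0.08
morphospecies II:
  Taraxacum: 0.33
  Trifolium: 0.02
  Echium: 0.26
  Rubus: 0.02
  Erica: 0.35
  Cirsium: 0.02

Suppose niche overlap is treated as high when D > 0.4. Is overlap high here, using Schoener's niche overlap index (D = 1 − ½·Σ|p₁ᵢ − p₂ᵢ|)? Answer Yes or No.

Yes

Σ|p₁ᵢ − p₂ᵢ| = 0.02 + 0.21 + 0.24 + 0.00 + 0.01 + 0.06 = 0.54
D = 1 − ½ × 0.54 = 1 − 0.270 = 0.7300
D = 0.7300 > 0.4 → Yes.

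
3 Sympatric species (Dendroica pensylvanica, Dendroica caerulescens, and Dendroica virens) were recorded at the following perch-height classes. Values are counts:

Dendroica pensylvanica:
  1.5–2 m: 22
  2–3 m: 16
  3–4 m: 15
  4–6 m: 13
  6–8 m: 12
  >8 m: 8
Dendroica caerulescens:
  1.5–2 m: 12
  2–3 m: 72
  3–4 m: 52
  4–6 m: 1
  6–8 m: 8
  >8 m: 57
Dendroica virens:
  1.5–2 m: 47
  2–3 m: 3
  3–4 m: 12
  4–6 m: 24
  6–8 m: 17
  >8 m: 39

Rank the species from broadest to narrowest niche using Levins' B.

Dendroica pensylvanica > Dendroica virens > Dendroica caerulescens

Proportions for Dendroica pensylvanica (n=86): 22/86=0.2558, 16/86=0.1860, 15/86=0.1744, 13/86=0.1512, 12/86=0.1395, 8/86=0.0930
Proportions for Dendroica caerulescens (n=202): 12/202=0.0594, 72/202=0.3564, 52/202=0.2574, 1/202=0.0050, 8/202=0.0396, 57/202=0.2822
Proportions for Dendroica virens (n=142): 47/142=0.3310, 3/142=0.0211, 12/142=0.0845, 24/142=0.1690, 17/142=0.1197, 39/142=0.2746
Σp_pensᵢ² = 0.2558² + 0.1860² + 0.1744² + 0.1512² + 0.1395² + 0.0930² = 0.065434 + 0.034596 + 0.030415 + 0.022861 + 0.019460 + 0.008649 = 0.181415
B_pens = 1 / 0.181415 = 5.5122
Σp_caerᵢ² = 0.0594² + 0.3564² + 0.2574² + 0.0050² + 0.0396² + 0.2822² = 0.003528 + 0.127021 + 0.066255 + 0.000025 + 0.001568 + 0.079637 = 0.278034
B_caer = 1 / 0.278034 = 3.5967
Σp_vireᵢ² = 0.3310² + 0.0211² + 0.0845² + 0.1690² + 0.1197² + 0.2746² = 0.109561 + 0.000445 + 0.007140 + 0.028561 + 0.014328 + 0.075405 = 0.235440
B_vire = 1 / 0.235440 = 4.2474
Ranking by B (broadest → narrowest): Dendroica pensylvanica (5.51) > Dendroica virens (4.25) > Dendroica caerulescens (3.60)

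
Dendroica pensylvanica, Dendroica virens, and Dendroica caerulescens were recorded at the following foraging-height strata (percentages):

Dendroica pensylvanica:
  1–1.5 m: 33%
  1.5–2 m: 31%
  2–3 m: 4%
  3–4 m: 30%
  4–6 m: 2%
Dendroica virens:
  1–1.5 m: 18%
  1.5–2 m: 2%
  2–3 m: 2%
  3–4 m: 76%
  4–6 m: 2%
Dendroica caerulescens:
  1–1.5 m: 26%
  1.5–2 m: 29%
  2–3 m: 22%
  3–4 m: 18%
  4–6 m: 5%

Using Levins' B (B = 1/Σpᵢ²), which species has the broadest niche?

Dendroica caerulescens

Convert percentages to proportions (divide by 100).
Σp_pensᵢ² = 0.33² + 0.31² + 0.04² + 0.30² + 0.02² = 0.1089 + 0.0961 + 0.0016 + 0.0900 + 0.0004 = 0.2970
B_pens = 1 / 0.2970 = 3.3670
Σp_vireᵢ² = 0.18² + 0.02² + 0.02² + 0.76² + 0.02² = 0.0324 + 0.0004 + 0.0004 + 0.5776 + 0.0004 = 0.6112
B_vire = 1 / 0.6112 = 1.6361
Σp_caerᵢ² = 0.26² + 0.29² + 0.22² + 0.18² + 0.05² = 0.0676 + 0.0841 + 0.0484 + 0.0324 + 0.0025 = 0.2350
B_caer = 1 / 0.2350 = 4.2553
Highest B → broadest niche (most generalist): Dendroica caerulescens (B = 4.26).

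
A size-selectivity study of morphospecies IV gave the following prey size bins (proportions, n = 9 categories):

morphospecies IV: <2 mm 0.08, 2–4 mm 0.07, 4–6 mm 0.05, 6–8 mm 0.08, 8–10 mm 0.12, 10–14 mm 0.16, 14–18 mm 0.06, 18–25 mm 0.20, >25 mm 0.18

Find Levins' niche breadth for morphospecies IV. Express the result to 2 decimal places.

7.34

Σpᵢ² = 0.08² + 0.07² + 0.05² + 0.08² + 0.12² + 0.16² + 0.06² + 0.20² + 0.18² = 0.0064 + 0.0049 + 0.0025 + 0.0064 + 0.0144 + 0.0256 + 0.0036 + 0.0400 + 0.0324 = 0.1362
B = 1 / 0.1362 = 7.3421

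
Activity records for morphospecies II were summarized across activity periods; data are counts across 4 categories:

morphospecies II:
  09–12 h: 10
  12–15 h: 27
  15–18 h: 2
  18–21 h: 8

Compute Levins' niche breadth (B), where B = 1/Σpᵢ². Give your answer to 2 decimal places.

Proportions for morphospecies II (n=47): 10/47=0.2128, 27/47=0.5745, 2/47=0.0426, 8/47=0.1702
Σpᵢ² = 0.2128² + 0.5745² + 0.0426² + 0.1702² = 0.045284 + 0.330050 + 0.001815 + 0.028968 = 0.406117
B = 1 / 0.406117 = 2.4623

2.46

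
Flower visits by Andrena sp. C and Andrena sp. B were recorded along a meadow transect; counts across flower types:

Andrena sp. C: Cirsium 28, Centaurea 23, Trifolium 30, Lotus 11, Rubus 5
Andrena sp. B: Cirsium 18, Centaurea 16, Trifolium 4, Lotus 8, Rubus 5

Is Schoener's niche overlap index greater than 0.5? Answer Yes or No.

Yes

Proportions for Andrena sp. C (n=97): 28/97=0.2887, 23/97=0.2371, 30/97=0.3093, 11/97=0.1134, 5/97=0.0515
Proportions for Andrena sp. B (n=51): 18/51=0.3529, 16/51=0.3137, 4/51=0.0784, 8/51=0.1569, 5/51=0.0980
Σ|p₁ᵢ − p₂ᵢ| = 0.0642 + 0.0766 + 0.2309 + 0.0435 + 0.0465 = 0.4617
D = 1 − ½ × 0.4617 = 1 − 0.23085 = 0.76915
D = 0.76915 > 0.5 → Yes.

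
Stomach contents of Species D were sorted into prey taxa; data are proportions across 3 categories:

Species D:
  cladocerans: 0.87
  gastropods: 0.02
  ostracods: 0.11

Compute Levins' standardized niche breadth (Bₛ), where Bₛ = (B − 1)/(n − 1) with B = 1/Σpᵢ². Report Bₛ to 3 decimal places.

Σpᵢ² = 0.87² + 0.02² + 0.11² = 0.7569 + 0.0004 + 0.0121 = 0.7694
B = 1 / 0.7694 = 1.29971
Bₛ = (B − 1)/(n − 1) = (1.29971 − 1)/(3 − 1) = 0.29971/2 = 0.14986

0.150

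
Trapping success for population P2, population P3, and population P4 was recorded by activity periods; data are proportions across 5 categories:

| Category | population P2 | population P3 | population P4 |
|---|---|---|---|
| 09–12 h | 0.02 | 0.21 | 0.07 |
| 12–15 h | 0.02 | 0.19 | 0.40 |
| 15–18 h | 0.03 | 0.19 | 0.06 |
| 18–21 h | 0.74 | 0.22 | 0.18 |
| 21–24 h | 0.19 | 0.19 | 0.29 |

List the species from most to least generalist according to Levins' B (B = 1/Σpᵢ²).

Σp_P2ᵢ² = 0.02² + 0.02² + 0.03² + 0.74² + 0.19² = 0.0004 + 0.0004 + 0.0009 + 0.5476 + 0.0361 = 0.5854
B_P2 = 1 / 0.5854 = 1.7082
Σp_P3ᵢ² = 0.21² + 0.19² + 0.19² + 0.22² + 0.19² = 0.0441 + 0.0361 + 0.0361 + 0.0484 + 0.0361 = 0.2008
B_P3 = 1 / 0.2008 = 4.9801
Σp_P4ᵢ² = 0.07² + 0.40² + 0.06² + 0.18² + 0.29² = 0.0049 + 0.1600 + 0.0036 + 0.0324 + 0.0841 = 0.2850
B_P4 = 1 / 0.2850 = 3.5088
Ranking by B (broadest → narrowest): population P3 (4.98) > population P4 (3.51) > population P2 (1.71)

population P3 > population P4 > population P2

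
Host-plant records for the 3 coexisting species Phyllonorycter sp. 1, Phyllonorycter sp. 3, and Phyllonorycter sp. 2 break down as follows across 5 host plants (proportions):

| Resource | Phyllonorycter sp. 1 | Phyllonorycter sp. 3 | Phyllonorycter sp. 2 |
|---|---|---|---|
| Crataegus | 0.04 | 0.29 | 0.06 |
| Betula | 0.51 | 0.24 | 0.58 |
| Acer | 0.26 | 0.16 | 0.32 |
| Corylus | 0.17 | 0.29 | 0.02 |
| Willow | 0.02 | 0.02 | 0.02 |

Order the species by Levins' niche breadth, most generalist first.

Σp_1ᵢ² = 0.04² + 0.51² + 0.26² + 0.17² + 0.02² = 0.0016 + 0.2601 + 0.0676 + 0.0289 + 0.0004 = 0.3586
B_1 = 1 / 0.3586 = 2.7886
Σp_3ᵢ² = 0.29² + 0.24² + 0.16² + 0.29² + 0.02² = 0.0841 + 0.0576 + 0.0256 + 0.0841 + 0.0004 = 0.2518
B_3 = 1 / 0.2518 = 3.9714
Σp_2ᵢ² = 0.06² + 0.58² + 0.32² + 0.02² + 0.02² = 0.0036 + 0.3364 + 0.1024 + 0.0004 + 0.0004 = 0.4432
B_2 = 1 / 0.4432 = 2.2563
Ranking by B (broadest → narrowest): Phyllonorycter sp. 3 (3.97) > Phyllonorycter sp. 1 (2.79) > Phyllonorycter sp. 2 (2.26)

Phyllonorycter sp. 3 > Phyllonorycter sp. 1 > Phyllonorycter sp. 2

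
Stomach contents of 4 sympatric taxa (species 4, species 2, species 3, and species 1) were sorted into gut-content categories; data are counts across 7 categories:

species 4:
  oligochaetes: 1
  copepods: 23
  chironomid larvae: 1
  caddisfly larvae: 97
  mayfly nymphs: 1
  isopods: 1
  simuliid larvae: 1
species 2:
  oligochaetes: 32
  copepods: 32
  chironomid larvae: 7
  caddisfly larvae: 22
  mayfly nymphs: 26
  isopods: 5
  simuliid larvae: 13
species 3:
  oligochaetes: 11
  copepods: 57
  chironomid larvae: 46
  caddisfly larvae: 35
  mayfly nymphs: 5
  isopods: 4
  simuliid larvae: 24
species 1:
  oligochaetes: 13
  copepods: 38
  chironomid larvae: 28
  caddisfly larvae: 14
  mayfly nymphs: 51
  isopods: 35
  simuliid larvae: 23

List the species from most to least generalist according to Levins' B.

species 1 > species 2 > species 3 > species 4

Proportions for species 4 (n=125): 1/125=0.0080, 23/125=0.1840, 1/125=0.0080, 97/125=0.7760, 1/125=0.0080, 1/125=0.0080, 1/125=0.0080
Proportions for species 2 (n=137): 32/137=0.2336, 32/137=0.2336, 7/137=0.0511, 22/137=0.1606, 26/137=0.1898, 5/137=0.0365, 13/137=0.0949
Proportions for species 3 (n=182): 11/182=0.0604, 57/182=0.3132, 46/182=0.2527, 35/182=0.1923, 5/182=0.0275, 4/182=0.0220, 24/182=0.1319
Proportions for species 1 (n=202): 13/202=0.0644, 38/202=0.1881, 28/202=0.1386, 14/202=0.0693, 51/202=0.2525, 35/202=0.1733, 23/202=0.1139
Σp_4ᵢ² = 0.0080² + 0.1840² + 0.0080² + 0.7760² + 0.0080² + 0.0080² + 0.0080² = 0.000064 + 0.033856 + 0.000064 + 0.602176 + 0.000064 + 0.000064 + 0.000064 = 0.636352
B_4 = 1 / 0.636352 = 1.5715
Σp_2ᵢ² = 0.2336² + 0.2336² + 0.0511² + 0.1606² + 0.1898² + 0.0365² + 0.0949² = 0.054569 + 0.054569 + 0.002611 + 0.025792 + 0.036024 + 0.001332 + 0.009006 = 0.183903
B_2 = 1 / 0.183903 = 5.4376
Σp_3ᵢ² = 0.0604² + 0.3132² + 0.2527² + 0.1923² + 0.0275² + 0.0220² + 0.1319² = 0.003648 + 0.098094 + 0.063857 + 0.036979 + 0.000756 + 0.000484 + 0.017398 = 0.221216
B_3 = 1 / 0.221216 = 4.5205
Σp_1ᵢ² = 0.0644² + 0.1881² + 0.1386² + 0.0693² + 0.2525² + 0.1733² + 0.1139² = 0.004147 + 0.035382 + 0.019210 + 0.004802 + 0.063756 + 0.030033 + 0.012973 = 0.170303
B_1 = 1 / 0.170303 = 5.8719
Ranking by B (broadest → narrowest): species 1 (5.87) > species 2 (5.44) > species 3 (4.52) > species 4 (1.57)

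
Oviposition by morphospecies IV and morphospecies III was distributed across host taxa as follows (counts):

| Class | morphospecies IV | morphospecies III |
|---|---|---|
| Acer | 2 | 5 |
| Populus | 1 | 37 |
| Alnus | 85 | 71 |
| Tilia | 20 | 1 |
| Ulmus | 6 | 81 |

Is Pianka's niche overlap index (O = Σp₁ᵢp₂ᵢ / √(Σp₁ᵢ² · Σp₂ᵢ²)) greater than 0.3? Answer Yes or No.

Proportions for morphospecies IV (n=114): 2/114=0.0175, 1/114=0.0088, 85/114=0.7456, 20/114=0.1754, 6/114=0.0526
Proportions for morphospecies III (n=195): 5/195=0.0256, 37/195=0.1897, 71/195=0.3641, 1/195=0.0051, 81/195=0.4154
Σ p₁ᵢp₂ᵢ = 0.000448 + 0.001669 + 0.271473 + 0.000895 + 0.021850 = 0.296335
Σp_1ᵢ² = 0.0175² + 0.0088² + 0.7456² + 0.1754² + 0.0526² = 0.000306 + 0.000077 + 0.555919 + 0.030765 + 0.002767 = 0.589834
Σp_2ᵢ² = 0.0256² + 0.1897² + 0.3641² + 0.0051² + 0.4154² = 0.000655 + 0.035986 + 0.132569 + 0.000026 + 0.172557 = 0.341793
O = 0.296335 / √(0.589834 × 0.341793) = 0.296335 / 0.4490001 = 0.6600
O = 0.6600 > 0.3 → Yes.

Yes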